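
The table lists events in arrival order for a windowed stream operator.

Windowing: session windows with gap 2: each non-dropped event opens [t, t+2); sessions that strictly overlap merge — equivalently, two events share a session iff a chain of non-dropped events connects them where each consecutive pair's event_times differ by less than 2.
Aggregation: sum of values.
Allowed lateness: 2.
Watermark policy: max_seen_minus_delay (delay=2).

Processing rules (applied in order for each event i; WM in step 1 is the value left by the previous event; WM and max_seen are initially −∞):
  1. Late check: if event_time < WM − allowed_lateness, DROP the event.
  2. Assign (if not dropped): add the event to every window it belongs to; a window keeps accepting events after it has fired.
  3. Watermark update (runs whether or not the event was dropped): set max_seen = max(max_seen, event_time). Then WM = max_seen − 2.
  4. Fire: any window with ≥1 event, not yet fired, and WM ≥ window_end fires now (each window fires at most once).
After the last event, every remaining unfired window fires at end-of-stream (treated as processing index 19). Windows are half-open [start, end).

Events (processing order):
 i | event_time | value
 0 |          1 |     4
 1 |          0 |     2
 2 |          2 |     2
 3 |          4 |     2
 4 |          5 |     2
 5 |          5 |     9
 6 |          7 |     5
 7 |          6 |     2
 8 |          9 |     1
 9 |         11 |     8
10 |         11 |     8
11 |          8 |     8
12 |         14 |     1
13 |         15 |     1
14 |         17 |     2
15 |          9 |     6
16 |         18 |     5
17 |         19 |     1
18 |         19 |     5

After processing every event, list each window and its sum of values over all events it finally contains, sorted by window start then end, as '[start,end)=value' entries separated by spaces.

[0,4)=8 [4,11)=29 [11,13)=16 [14,17)=2 [17,21)=13

i=0 t=1 v=4: → [1,3); WM=-1
i=1 t=0 v=2: → [0,3); WM=-1
i=2 t=2 v=2: → [0,4); WM=0
i=3 t=4 v=2: → [4,6); WM=2
i=4 t=5 v=2: → [4,7); WM=3
i=5 t=5 v=9: → [4,7); WM=3
i=6 t=7 v=5: → [7,9); WM=5
i=7 t=6 v=2: → [4,9); WM=5
i=8 t=9 v=1: → [9,11); WM=7
i=9 t=11 v=8: → [11,13); WM=9
i=10 t=11 v=8: → [11,13); WM=9
i=11 t=8 v=8: → [4,11); WM=9
i=12 t=14 v=1: → [14,16); WM=12
i=13 t=15 v=1: → [14,17); WM=13
i=14 t=17 v=2: → [17,19); WM=15
i=15 t=9 v=6: DROP (t<15-2); WM=15
i=16 t=18 v=5: → [17,20); WM=16
i=17 t=19 v=1: → [17,21); WM=17
i=18 t=19 v=5: → [17,21); WM=17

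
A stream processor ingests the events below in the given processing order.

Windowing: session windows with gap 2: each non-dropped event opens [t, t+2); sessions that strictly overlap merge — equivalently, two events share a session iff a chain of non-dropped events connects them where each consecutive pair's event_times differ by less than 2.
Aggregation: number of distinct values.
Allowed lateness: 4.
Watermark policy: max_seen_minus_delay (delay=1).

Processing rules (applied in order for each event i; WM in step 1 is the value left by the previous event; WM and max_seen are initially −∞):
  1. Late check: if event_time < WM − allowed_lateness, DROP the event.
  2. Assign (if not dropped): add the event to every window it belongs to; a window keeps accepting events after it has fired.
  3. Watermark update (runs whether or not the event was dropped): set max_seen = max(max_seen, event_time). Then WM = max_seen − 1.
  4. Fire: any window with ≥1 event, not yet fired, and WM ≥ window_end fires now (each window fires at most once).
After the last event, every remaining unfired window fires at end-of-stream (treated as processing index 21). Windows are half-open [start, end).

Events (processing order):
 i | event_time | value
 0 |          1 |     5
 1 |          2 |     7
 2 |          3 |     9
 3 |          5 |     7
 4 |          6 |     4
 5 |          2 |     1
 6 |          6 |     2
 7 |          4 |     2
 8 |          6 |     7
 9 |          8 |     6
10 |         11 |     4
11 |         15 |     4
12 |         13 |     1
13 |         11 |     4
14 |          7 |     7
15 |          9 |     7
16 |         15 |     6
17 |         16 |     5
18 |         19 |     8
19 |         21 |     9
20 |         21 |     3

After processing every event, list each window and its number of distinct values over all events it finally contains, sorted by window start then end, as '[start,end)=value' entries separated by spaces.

[1,8)=6 [8,10)=1 [11,13)=1 [13,15)=1 [15,18)=3 [19,21)=1 [21,23)=2

i=0 t=1 v=5: → [1,3); WM=0
i=1 t=2 v=7: → [1,4); WM=1
i=2 t=3 v=9: → [1,5); WM=2
i=3 t=5 v=7: → [5,7); WM=4
i=4 t=6 v=4: → [5,8); WM=5
i=5 t=2 v=1: → [1,5); WM=5
i=6 t=6 v=2: → [5,8); WM=5
i=7 t=4 v=2: → [1,8); WM=5
i=8 t=6 v=7: → [1,8); WM=5
i=9 t=8 v=6: → [8,10); WM=7
i=10 t=11 v=4: → [11,13); WM=10
i=11 t=15 v=4: → [15,17); WM=14
i=12 t=13 v=1: → [13,15); WM=14
i=13 t=11 v=4: → [11,13); WM=14
i=14 t=7 v=7: DROP (t<14-4); WM=14
i=15 t=9 v=7: DROP (t<14-4); WM=14
i=16 t=15 v=6: → [15,17); WM=14
i=17 t=16 v=5: → [15,18); WM=15
i=18 t=19 v=8: → [19,21); WM=18
i=19 t=21 v=9: → [21,23); WM=20
i=20 t=21 v=3: → [21,23); WM=20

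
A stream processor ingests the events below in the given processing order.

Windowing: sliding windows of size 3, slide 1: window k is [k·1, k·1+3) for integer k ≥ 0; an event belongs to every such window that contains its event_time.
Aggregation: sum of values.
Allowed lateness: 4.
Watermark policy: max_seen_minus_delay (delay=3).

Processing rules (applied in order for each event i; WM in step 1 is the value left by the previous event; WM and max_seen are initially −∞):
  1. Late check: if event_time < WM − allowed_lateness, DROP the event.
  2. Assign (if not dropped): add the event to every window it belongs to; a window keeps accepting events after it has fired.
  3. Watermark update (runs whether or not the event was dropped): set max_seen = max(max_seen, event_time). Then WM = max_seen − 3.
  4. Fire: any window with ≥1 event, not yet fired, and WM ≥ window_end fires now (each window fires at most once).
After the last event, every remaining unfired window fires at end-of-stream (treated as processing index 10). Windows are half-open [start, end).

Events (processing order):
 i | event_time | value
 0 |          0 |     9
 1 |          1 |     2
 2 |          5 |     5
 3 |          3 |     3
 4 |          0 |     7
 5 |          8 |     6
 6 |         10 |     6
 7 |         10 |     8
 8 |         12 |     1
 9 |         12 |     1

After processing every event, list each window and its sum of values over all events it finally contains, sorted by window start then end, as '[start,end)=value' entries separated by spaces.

i=0 t=0 v=9: → [0,3); WM=-3
i=1 t=1 v=2: → [1,4),[0,3); WM=-2
i=2 t=5 v=5: → [5,8),[4,7),[3,6); WM=2
i=3 t=3 v=3: → [3,6),[2,5),[1,4); WM=2
i=4 t=0 v=7: → [0,3); WM=2
i=5 t=8 v=6: → [8,11),[7,10),[6,9); WM=5; [0,3) fires=18 [1,4) fires=5 [2,5) fires=3
i=6 t=10 v=6: → [10,13),[9,12),[8,11); WM=7; [3,6) fires=8 [4,7) fires=5
i=7 t=10 v=8: → [10,13),[9,12),[8,11); WM=7
i=8 t=12 v=1: → [12,15),[11,14),[10,13); WM=9; [5,8) fires=5 [6,9) fires=6
i=9 t=12 v=1: → [12,15),[11,14),[10,13); WM=9

[0,3)=18 [1,4)=5 [2,5)=3 [3,6)=8 [4,7)=5 [5,8)=5 [6,9)=6 [7,10)=6 [8,11)=20 [9,12)=14 [10,13)=16 [11,14)=2 [12,15)=2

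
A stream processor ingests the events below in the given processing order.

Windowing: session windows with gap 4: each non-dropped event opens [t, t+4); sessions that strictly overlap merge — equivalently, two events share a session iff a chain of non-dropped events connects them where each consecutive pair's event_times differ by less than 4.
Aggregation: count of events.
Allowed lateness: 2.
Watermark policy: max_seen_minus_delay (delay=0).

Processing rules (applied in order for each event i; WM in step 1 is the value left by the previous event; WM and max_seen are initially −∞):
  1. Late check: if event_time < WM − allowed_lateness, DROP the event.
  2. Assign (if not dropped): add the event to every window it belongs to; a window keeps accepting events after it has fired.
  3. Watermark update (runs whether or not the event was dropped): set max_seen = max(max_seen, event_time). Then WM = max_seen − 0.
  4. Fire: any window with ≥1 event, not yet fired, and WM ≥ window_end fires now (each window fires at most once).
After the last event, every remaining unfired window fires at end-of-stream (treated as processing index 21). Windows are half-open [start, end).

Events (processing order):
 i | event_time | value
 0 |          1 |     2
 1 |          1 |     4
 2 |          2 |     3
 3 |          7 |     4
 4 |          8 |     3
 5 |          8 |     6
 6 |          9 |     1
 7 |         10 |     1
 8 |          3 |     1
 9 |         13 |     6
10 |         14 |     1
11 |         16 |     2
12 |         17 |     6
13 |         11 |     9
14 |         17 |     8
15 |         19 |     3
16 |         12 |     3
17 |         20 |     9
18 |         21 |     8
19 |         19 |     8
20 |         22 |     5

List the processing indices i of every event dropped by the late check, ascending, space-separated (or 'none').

i=0 t=1 v=2: → [1,5); WM=1
i=1 t=1 v=4: → [1,5); WM=1
i=2 t=2 v=3: → [1,6); WM=2
i=3 t=7 v=4: → [7,11); WM=7
i=4 t=8 v=3: → [7,12); WM=8
i=5 t=8 v=6: → [7,12); WM=8
i=6 t=9 v=1: → [7,13); WM=9
i=7 t=10 v=1: → [7,14); WM=10
i=8 t=3 v=1: DROP (t<10-2); WM=10
i=9 t=13 v=6: → [7,17); WM=13
i=10 t=14 v=1: → [7,18); WM=14
i=11 t=16 v=2: → [7,20); WM=16
i=12 t=17 v=6: → [7,21); WM=17
i=13 t=11 v=9: DROP (t<17-2); WM=17
i=14 t=17 v=8: → [7,21); WM=17
i=15 t=19 v=3: → [7,23); WM=19
i=16 t=12 v=3: DROP (t<19-2); WM=19
i=17 t=20 v=9: → [7,24); WM=20
i=18 t=21 v=8: → [7,25); WM=21
i=19 t=19 v=8: → [7,25); WM=21
i=20 t=22 v=5: → [7,26); WM=22

8 13 16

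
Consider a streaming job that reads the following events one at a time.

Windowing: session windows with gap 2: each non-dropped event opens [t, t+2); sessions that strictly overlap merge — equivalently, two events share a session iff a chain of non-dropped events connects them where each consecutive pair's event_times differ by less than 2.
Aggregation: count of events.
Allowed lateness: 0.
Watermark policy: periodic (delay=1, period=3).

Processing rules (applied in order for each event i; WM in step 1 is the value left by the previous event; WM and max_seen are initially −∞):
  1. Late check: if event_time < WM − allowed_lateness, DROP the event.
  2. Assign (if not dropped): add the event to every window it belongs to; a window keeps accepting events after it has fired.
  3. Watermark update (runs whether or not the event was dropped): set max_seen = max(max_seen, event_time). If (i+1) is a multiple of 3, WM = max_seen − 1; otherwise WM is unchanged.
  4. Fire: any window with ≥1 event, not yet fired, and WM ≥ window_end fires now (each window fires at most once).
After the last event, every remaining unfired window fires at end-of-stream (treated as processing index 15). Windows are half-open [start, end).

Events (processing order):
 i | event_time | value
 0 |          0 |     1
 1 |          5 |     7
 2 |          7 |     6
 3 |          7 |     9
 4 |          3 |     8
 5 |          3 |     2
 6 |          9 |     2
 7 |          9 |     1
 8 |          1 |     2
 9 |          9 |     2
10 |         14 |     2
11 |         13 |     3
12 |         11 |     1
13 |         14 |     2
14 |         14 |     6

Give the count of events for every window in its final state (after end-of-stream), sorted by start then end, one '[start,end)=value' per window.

[0,2)=1 [5,7)=1 [7,9)=2 [9,11)=3 [13,16)=4

i=0 t=0 v=1: → [0,2); WM=−∞
i=1 t=5 v=7: → [5,7); WM=−∞
i=2 t=7 v=6: → [7,9); WM=6
i=3 t=7 v=9: → [7,9); WM=6
i=4 t=3 v=8: DROP (t<6-0); WM=6
i=5 t=3 v=2: DROP (t<6-0); WM=6
i=6 t=9 v=2: → [9,11); WM=6
i=7 t=9 v=1: → [9,11); WM=6
i=8 t=1 v=2: DROP (t<6-0); WM=8
i=9 t=9 v=2: → [9,11); WM=8
i=10 t=14 v=2: → [14,16); WM=8
i=11 t=13 v=3: → [13,16); WM=13
i=12 t=11 v=1: DROP (t<13-0); WM=13
i=13 t=14 v=2: → [13,16); WM=13
i=14 t=14 v=6: → [13,16); WM=13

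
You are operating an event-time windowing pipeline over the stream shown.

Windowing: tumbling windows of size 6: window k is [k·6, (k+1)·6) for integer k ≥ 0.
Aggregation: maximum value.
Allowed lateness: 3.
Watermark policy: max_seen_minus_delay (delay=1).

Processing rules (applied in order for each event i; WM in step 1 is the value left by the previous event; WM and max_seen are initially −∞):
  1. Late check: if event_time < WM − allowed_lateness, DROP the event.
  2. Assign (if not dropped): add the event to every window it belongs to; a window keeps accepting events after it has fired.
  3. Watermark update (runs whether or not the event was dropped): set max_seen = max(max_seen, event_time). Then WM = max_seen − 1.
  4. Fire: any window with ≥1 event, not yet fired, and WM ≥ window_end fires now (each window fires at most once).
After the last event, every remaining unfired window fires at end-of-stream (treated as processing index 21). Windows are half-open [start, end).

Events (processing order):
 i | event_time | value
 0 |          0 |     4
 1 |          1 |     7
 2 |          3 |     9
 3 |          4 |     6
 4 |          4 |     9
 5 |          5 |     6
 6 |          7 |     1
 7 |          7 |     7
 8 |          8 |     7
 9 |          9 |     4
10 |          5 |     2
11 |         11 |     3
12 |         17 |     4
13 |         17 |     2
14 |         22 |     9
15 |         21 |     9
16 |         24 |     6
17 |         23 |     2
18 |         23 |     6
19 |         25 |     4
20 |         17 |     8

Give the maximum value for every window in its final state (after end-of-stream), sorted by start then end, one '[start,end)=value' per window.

[0,6)=9 [6,12)=7 [12,18)=4 [18,24)=9 [24,30)=6

i=0 t=0 v=4: → [0,6); WM=-1
i=1 t=1 v=7: → [0,6); WM=0
i=2 t=3 v=9: → [0,6); WM=2
i=3 t=4 v=6: → [0,6); WM=3
i=4 t=4 v=9: → [0,6); WM=3
i=5 t=5 v=6: → [0,6); WM=4
i=6 t=7 v=1: → [6,12); WM=6; [0,6) fires=9
i=7 t=7 v=7: → [6,12); WM=6
i=8 t=8 v=7: → [6,12); WM=7
i=9 t=9 v=4: → [6,12); WM=8
i=10 t=5 v=2: → [0,6); WM=8
i=11 t=11 v=3: → [6,12); WM=10
i=12 t=17 v=4: → [12,18); WM=16; [6,12) fires=7
i=13 t=17 v=2: → [12,18); WM=16
i=14 t=22 v=9: → [18,24); WM=21; [12,18) fires=4
i=15 t=21 v=9: → [18,24); WM=21
i=16 t=24 v=6: → [24,30); WM=23
i=17 t=23 v=2: → [18,24); WM=23
i=18 t=23 v=6: → [18,24); WM=23
i=19 t=25 v=4: → [24,30); WM=24; [18,24) fires=9
i=20 t=17 v=8: DROP (t<24-3); WM=24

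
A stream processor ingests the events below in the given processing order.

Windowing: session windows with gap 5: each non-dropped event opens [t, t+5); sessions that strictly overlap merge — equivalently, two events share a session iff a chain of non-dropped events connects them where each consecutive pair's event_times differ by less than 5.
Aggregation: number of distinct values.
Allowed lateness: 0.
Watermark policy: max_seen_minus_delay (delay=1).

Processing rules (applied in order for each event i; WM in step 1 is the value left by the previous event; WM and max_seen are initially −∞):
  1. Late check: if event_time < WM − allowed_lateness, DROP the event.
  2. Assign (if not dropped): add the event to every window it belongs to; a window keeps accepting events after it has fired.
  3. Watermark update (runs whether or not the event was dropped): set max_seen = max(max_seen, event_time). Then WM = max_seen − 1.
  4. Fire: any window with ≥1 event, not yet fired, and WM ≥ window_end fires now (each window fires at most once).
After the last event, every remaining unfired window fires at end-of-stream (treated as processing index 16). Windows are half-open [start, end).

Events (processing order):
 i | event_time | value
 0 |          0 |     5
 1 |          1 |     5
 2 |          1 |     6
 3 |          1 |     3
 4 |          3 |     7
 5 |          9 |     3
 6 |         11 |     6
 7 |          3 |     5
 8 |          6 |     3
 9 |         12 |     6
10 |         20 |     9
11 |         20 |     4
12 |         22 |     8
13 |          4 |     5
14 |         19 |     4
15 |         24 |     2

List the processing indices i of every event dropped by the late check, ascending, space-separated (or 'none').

7 8 13 14

i=0 t=0 v=5: → [0,5); WM=-1
i=1 t=1 v=5: → [0,6); WM=0
i=2 t=1 v=6: → [0,6); WM=0
i=3 t=1 v=3: → [0,6); WM=0
i=4 t=3 v=7: → [0,8); WM=2
i=5 t=9 v=3: → [9,14); WM=8
i=6 t=11 v=6: → [9,16); WM=10
i=7 t=3 v=5: DROP (t<10-0); WM=10
i=8 t=6 v=3: DROP (t<10-0); WM=10
i=9 t=12 v=6: → [9,17); WM=11
i=10 t=20 v=9: → [20,25); WM=19
i=11 t=20 v=4: → [20,25); WM=19
i=12 t=22 v=8: → [20,27); WM=21
i=13 t=4 v=5: DROP (t<21-0); WM=21
i=14 t=19 v=4: DROP (t<21-0); WM=21
i=15 t=24 v=2: → [20,29); WM=23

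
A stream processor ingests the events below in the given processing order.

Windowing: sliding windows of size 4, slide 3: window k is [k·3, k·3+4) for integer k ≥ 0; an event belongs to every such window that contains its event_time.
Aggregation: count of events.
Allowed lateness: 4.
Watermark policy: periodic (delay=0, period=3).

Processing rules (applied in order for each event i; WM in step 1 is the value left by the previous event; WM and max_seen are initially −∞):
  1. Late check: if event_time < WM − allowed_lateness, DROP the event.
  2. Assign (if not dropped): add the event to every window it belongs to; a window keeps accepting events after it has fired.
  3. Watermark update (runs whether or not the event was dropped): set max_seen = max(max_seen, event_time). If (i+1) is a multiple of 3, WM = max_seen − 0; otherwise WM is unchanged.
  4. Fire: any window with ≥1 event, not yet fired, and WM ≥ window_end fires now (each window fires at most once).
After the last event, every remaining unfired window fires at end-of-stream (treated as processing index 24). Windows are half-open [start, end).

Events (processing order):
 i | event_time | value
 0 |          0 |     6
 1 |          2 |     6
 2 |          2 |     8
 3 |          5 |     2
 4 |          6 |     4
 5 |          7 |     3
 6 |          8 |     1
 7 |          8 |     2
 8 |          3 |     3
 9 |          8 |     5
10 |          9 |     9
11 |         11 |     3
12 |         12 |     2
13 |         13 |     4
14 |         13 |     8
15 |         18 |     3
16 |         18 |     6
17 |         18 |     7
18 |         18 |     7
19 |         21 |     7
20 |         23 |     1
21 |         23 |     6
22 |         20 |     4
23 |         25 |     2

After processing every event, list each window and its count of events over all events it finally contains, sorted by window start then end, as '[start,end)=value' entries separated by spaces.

i=0 t=0 v=6: → [0,4); WM=−∞
i=1 t=2 v=6: → [0,4); WM=−∞
i=2 t=2 v=8: → [0,4); WM=2
i=3 t=5 v=2: → [3,7); WM=2
i=4 t=6 v=4: → [6,10),[3,7); WM=2
i=5 t=7 v=3: → [6,10); WM=7; [0,4) fires=3 [3,7) fires=2
i=6 t=8 v=1: → [6,10); WM=7
i=7 t=8 v=2: → [6,10); WM=7
i=8 t=3 v=3: → [3,7),[0,4); WM=8
i=9 t=8 v=5: → [6,10); WM=8
i=10 t=9 v=9: → [9,13),[6,10); WM=8
i=11 t=11 v=3: → [9,13); WM=11; [6,10) fires=6
i=12 t=12 v=2: → [12,16),[9,13); WM=11
i=13 t=13 v=4: → [12,16); WM=11
i=14 t=13 v=8: → [12,16); WM=13; [9,13) fires=3
i=15 t=18 v=3: → [18,22),[15,19); WM=13
i=16 t=18 v=6: → [18,22),[15,19); WM=13
i=17 t=18 v=7: → [18,22),[15,19); WM=18; [12,16) fires=3
i=18 t=18 v=7: → [18,22),[15,19); WM=18
i=19 t=21 v=7: → [21,25),[18,22); WM=18
i=20 t=23 v=1: → [21,25); WM=23; [15,19) fires=4 [18,22) fires=5
i=21 t=23 v=6: → [21,25); WM=23
i=22 t=20 v=4: → [18,22); WM=23
i=23 t=25 v=2: → [24,28); WM=25; [21,25) fires=3

[0,4)=4 [3,7)=3 [6,10)=6 [9,13)=3 [12,16)=3 [15,19)=4 [18,22)=6 [21,25)=3 [24,28)=1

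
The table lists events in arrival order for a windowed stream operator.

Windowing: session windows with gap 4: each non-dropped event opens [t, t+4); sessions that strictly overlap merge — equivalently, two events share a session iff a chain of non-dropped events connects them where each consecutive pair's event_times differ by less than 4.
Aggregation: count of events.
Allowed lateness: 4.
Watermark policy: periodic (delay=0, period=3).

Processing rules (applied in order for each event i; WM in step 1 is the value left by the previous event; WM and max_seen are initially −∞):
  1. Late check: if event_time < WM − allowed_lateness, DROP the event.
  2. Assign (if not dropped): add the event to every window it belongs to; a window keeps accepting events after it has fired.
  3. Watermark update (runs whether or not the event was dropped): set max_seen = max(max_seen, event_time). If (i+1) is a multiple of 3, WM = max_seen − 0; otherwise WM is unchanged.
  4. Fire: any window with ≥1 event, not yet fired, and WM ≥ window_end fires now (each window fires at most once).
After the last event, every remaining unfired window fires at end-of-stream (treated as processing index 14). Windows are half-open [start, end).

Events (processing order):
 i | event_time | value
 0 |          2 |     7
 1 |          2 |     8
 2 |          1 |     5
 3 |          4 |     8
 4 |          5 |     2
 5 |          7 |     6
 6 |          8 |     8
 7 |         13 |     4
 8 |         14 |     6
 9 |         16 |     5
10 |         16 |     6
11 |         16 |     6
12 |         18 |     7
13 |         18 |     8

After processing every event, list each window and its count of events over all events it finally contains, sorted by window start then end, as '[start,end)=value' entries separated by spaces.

[1,12)=7 [13,22)=7

i=0 t=2 v=7: → [2,6); WM=−∞
i=1 t=2 v=8: → [2,6); WM=−∞
i=2 t=1 v=5: → [1,6); WM=2
i=3 t=4 v=8: → [1,8); WM=2
i=4 t=5 v=2: → [1,9); WM=2
i=5 t=7 v=6: → [1,11); WM=7
i=6 t=8 v=8: → [1,12); WM=7
i=7 t=13 v=4: → [13,17); WM=7
i=8 t=14 v=6: → [13,18); WM=14
i=9 t=16 v=5: → [13,20); WM=14
i=10 t=16 v=6: → [13,20); WM=14
i=11 t=16 v=6: → [13,20); WM=16
i=12 t=18 v=7: → [13,22); WM=16
i=13 t=18 v=8: → [13,22); WM=16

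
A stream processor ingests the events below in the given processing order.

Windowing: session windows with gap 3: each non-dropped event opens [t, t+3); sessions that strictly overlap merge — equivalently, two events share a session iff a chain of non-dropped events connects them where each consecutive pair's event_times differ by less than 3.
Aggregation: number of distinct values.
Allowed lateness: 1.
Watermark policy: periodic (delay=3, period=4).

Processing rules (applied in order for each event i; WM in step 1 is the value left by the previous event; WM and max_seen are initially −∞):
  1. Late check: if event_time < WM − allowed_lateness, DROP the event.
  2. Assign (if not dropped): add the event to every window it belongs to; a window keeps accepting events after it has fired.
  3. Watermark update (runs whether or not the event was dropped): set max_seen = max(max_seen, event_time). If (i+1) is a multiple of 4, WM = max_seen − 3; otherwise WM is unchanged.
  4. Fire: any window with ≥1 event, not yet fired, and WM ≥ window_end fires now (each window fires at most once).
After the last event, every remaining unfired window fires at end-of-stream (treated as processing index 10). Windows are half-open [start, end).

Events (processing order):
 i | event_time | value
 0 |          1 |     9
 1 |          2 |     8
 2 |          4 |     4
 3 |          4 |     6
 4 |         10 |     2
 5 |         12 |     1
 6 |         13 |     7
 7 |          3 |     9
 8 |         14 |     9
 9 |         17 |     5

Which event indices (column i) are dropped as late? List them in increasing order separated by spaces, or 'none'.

i=0 t=1 v=9: → [1,4); WM=−∞
i=1 t=2 v=8: → [1,5); WM=−∞
i=2 t=4 v=4: → [1,7); WM=−∞
i=3 t=4 v=6: → [1,7); WM=1
i=4 t=10 v=2: → [10,13); WM=1
i=5 t=12 v=1: → [10,15); WM=1
i=6 t=13 v=7: → [10,16); WM=1
i=7 t=3 v=9: → [1,7); WM=10
i=8 t=14 v=9: → [10,17); WM=10
i=9 t=17 v=5: → [17,20); WM=10

none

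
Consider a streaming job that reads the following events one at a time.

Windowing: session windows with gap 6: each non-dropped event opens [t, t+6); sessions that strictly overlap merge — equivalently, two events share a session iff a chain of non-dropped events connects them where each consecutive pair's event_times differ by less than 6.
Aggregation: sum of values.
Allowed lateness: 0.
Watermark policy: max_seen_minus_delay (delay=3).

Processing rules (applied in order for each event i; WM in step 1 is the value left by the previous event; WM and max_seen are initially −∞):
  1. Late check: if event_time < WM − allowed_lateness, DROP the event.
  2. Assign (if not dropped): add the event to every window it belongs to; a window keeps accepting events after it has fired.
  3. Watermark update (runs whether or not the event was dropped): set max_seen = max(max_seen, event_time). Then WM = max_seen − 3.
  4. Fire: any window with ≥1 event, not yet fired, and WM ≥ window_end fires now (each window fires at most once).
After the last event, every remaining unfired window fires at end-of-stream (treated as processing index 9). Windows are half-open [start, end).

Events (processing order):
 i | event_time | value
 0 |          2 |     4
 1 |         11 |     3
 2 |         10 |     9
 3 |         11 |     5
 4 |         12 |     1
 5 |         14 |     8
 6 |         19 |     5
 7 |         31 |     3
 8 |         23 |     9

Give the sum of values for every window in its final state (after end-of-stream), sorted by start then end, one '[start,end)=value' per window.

[2,8)=4 [10,25)=31 [31,37)=3

i=0 t=2 v=4: → [2,8); WM=-1
i=1 t=11 v=3: → [11,17); WM=8
i=2 t=10 v=9: → [10,17); WM=8
i=3 t=11 v=5: → [10,17); WM=8
i=4 t=12 v=1: → [10,18); WM=9
i=5 t=14 v=8: → [10,20); WM=11
i=6 t=19 v=5: → [10,25); WM=16
i=7 t=31 v=3: → [31,37); WM=28
i=8 t=23 v=9: DROP (t<28-0); WM=28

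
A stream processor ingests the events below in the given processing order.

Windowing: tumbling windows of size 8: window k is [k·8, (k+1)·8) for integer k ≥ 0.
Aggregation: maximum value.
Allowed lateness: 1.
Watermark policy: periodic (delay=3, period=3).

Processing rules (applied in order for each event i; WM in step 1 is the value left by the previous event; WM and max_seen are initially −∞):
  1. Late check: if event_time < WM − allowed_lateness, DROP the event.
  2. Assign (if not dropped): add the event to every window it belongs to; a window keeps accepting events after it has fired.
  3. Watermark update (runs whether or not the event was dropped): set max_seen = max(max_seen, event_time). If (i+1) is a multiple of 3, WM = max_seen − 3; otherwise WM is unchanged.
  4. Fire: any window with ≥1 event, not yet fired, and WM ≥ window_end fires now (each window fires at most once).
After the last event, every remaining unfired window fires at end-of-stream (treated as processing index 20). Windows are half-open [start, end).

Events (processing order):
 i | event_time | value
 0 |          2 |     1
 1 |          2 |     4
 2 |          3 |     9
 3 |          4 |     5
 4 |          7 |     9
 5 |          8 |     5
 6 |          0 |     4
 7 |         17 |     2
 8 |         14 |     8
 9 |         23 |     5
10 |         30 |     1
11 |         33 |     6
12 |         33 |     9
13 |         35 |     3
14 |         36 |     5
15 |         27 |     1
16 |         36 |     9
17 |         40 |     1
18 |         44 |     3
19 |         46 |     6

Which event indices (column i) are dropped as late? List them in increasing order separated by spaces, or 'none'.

i=0 t=2 v=1: → [0,8); WM=−∞
i=1 t=2 v=4: → [0,8); WM=−∞
i=2 t=3 v=9: → [0,8); WM=0
i=3 t=4 v=5: → [0,8); WM=0
i=4 t=7 v=9: → [0,8); WM=0
i=5 t=8 v=5: → [8,16); WM=5
i=6 t=0 v=4: DROP (t<5-1); WM=5
i=7 t=17 v=2: → [16,24); WM=5
i=8 t=14 v=8: → [8,16); WM=14; [0,8) fires=9
i=9 t=23 v=5: → [16,24); WM=14
i=10 t=30 v=1: → [24,32); WM=14
i=11 t=33 v=6: → [32,40); WM=30; [8,16) fires=8 [16,24) fires=5
i=12 t=33 v=9: → [32,40); WM=30
i=13 t=35 v=3: → [32,40); WM=30
i=14 t=36 v=5: → [32,40); WM=33; [24,32) fires=1
i=15 t=27 v=1: DROP (t<33-1); WM=33
i=16 t=36 v=9: → [32,40); WM=33
i=17 t=40 v=1: → [40,48); WM=37
i=18 t=44 v=3: → [40,48); WM=37
i=19 t=46 v=6: → [40,48); WM=37

6 15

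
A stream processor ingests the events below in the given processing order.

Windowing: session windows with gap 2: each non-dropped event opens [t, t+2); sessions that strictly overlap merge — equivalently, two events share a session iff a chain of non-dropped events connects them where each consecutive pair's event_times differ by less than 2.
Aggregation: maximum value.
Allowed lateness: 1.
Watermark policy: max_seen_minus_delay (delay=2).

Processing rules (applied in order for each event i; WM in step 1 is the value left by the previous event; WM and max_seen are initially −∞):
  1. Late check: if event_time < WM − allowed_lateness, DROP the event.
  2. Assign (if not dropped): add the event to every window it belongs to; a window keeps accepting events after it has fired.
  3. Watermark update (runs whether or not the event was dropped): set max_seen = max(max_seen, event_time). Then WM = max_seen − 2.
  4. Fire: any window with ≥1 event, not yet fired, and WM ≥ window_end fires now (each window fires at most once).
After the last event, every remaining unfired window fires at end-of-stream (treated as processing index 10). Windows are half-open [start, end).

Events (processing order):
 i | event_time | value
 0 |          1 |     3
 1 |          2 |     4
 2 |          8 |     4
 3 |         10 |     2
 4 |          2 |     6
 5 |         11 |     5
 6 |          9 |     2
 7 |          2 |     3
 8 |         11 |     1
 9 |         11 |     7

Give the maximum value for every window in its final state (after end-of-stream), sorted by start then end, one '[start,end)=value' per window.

[1,4)=4 [8,13)=7

i=0 t=1 v=3: → [1,3); WM=-1
i=1 t=2 v=4: → [1,4); WM=0
i=2 t=8 v=4: → [8,10); WM=6
i=3 t=10 v=2: → [10,12); WM=8
i=4 t=2 v=6: DROP (t<8-1); WM=8
i=5 t=11 v=5: → [10,13); WM=9
i=6 t=9 v=2: → [8,13); WM=9
i=7 t=2 v=3: DROP (t<9-1); WM=9
i=8 t=11 v=1: → [8,13); WM=9
i=9 t=11 v=7: → [8,13); WM=9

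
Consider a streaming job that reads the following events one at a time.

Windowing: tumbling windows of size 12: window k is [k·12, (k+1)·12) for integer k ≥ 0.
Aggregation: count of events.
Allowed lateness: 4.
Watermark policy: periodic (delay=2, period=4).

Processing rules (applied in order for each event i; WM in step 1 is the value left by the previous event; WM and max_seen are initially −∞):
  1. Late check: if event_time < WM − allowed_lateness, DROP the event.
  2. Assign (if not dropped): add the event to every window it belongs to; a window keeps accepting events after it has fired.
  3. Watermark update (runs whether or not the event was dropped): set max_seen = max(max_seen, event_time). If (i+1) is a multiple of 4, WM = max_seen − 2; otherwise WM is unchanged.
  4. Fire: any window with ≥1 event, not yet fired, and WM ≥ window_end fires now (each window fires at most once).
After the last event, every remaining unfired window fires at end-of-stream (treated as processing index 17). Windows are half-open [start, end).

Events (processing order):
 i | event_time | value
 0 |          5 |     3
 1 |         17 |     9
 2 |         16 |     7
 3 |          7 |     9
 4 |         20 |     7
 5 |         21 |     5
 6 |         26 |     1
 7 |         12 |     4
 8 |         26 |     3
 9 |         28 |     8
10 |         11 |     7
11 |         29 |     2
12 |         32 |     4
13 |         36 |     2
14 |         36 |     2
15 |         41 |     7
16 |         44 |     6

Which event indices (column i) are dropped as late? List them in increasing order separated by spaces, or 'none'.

i=0 t=5 v=3: → [0,12); WM=−∞
i=1 t=17 v=9: → [12,24); WM=−∞
i=2 t=16 v=7: → [12,24); WM=−∞
i=3 t=7 v=9: → [0,12); WM=15; [0,12) fires=2
i=4 t=20 v=7: → [12,24); WM=15
i=5 t=21 v=5: → [12,24); WM=15
i=6 t=26 v=1: → [24,36); WM=15
i=7 t=12 v=4: → [12,24); WM=24; [12,24) fires=5
i=8 t=26 v=3: → [24,36); WM=24
i=9 t=28 v=8: → [24,36); WM=24
i=10 t=11 v=7: DROP (t<24-4); WM=24
i=11 t=29 v=2: → [24,36); WM=27
i=12 t=32 v=4: → [24,36); WM=27
i=13 t=36 v=2: → [36,48); WM=27
i=14 t=36 v=2: → [36,48); WM=27
i=15 t=41 v=7: → [36,48); WM=39; [24,36) fires=5
i=16 t=44 v=6: → [36,48); WM=39

10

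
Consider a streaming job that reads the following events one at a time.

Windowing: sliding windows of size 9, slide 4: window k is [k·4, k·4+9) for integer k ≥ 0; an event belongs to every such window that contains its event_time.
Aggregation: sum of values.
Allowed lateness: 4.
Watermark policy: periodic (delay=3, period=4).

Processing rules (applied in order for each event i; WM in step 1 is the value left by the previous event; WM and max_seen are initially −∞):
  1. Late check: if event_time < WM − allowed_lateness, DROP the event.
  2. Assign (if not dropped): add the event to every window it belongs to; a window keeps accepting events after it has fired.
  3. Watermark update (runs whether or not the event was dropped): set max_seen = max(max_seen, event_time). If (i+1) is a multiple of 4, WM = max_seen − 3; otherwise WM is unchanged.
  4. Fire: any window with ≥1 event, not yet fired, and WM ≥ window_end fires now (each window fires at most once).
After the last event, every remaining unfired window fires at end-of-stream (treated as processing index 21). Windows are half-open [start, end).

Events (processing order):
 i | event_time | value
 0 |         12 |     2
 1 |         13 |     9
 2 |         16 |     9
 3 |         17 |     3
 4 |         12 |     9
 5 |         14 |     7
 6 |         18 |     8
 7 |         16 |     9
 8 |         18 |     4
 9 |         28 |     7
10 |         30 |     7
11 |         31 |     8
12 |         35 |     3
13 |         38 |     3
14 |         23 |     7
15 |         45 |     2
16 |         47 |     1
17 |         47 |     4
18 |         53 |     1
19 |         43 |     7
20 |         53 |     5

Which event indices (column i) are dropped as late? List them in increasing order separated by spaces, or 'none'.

i=0 t=12 v=2: → [12,21),[8,17),[4,13); WM=−∞
i=1 t=13 v=9: → [12,21),[8,17); WM=−∞
i=2 t=16 v=9: → [16,25),[12,21),[8,17); WM=−∞
i=3 t=17 v=3: → [16,25),[12,21); WM=14; [4,13) fires=2
i=4 t=12 v=9: → [12,21),[8,17),[4,13); WM=14
i=5 t=14 v=7: → [12,21),[8,17); WM=14
i=6 t=18 v=8: → [16,25),[12,21); WM=14
i=7 t=16 v=9: → [16,25),[12,21),[8,17); WM=15
i=8 t=18 v=4: → [16,25),[12,21); WM=15
i=9 t=28 v=7: → [28,37),[24,33),[20,29); WM=15
i=10 t=30 v=7: → [28,37),[24,33); WM=15
i=11 t=31 v=8: → [28,37),[24,33); WM=28; [8,17) fires=45 [12,21) fires=60 [16,25) fires=33
i=12 t=35 v=3: → [32,41),[28,37); WM=28
i=13 t=38 v=3: → [36,45),[32,41); WM=28
i=14 t=23 v=7: DROP (t<28-4); WM=28
i=15 t=45 v=2: → [44,53),[40,49); WM=42; [20,29) fires=7 [24,33) fires=22 [28,37) fires=25 [32,41) fires=6
i=16 t=47 v=1: → [44,53),[40,49); WM=42
i=17 t=47 v=4: → [44,53),[40,49); WM=42
i=18 t=53 v=1: → [52,61),[48,57); WM=42
i=19 t=43 v=7: → [40,49),[36,45); WM=50; [36,45) fires=10 [40,49) fires=14
i=20 t=53 v=5: → [52,61),[48,57); WM=50

14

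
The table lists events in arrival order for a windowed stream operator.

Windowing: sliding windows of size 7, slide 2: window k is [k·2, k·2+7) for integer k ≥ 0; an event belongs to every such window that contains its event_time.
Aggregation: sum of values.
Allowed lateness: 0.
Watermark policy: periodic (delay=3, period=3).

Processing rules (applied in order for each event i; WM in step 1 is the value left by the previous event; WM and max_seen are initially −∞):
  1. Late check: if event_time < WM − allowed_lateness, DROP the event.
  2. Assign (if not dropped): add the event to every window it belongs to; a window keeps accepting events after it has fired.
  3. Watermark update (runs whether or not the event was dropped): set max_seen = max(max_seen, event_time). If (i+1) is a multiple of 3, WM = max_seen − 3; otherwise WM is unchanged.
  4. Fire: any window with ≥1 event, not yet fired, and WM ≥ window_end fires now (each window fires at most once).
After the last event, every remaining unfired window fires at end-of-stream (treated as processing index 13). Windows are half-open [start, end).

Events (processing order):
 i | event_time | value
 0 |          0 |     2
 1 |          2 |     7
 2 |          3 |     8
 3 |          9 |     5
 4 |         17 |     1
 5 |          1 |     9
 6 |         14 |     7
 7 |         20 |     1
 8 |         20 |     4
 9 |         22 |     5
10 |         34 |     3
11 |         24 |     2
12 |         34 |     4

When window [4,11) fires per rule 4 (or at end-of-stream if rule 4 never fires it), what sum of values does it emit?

i=0 t=0 v=2: → [0,7); WM=−∞
i=1 t=2 v=7: → [2,9),[0,7); WM=−∞
i=2 t=3 v=8: → [2,9),[0,7); WM=0
i=3 t=9 v=5: → [8,15),[6,13),[4,11); WM=0
i=4 t=17 v=1: → [16,23),[14,21),[12,19); WM=0
i=5 t=1 v=9: → [0,7); WM=14; [0,7) fires=26 [2,9) fires=15 [4,11) fires=5 [6,13) fires=5
i=6 t=14 v=7: → [14,21),[12,19),[10,17),[8,15); WM=14
i=7 t=20 v=1: → [20,27),[18,25),[16,23),[14,21); WM=14
i=8 t=20 v=4: → [20,27),[18,25),[16,23),[14,21); WM=17; [8,15) fires=12 [10,17) fires=7
i=9 t=22 v=5: → [22,29),[20,27),[18,25),[16,23); WM=17
i=10 t=34 v=3: → [34,41),[32,39),[30,37),[28,35); WM=17
i=11 t=24 v=2: → [24,31),[22,29),[20,27),[18,25); WM=31; [12,19) fires=8 [14,21) fires=13 [16,23) fires=11 [18,25) fires=12 [20,27) fires=12 [22,29) fires=7 [24,31) fires=2
i=12 t=34 v=4: → [34,41),[32,39),[30,37),[28,35); WM=31

5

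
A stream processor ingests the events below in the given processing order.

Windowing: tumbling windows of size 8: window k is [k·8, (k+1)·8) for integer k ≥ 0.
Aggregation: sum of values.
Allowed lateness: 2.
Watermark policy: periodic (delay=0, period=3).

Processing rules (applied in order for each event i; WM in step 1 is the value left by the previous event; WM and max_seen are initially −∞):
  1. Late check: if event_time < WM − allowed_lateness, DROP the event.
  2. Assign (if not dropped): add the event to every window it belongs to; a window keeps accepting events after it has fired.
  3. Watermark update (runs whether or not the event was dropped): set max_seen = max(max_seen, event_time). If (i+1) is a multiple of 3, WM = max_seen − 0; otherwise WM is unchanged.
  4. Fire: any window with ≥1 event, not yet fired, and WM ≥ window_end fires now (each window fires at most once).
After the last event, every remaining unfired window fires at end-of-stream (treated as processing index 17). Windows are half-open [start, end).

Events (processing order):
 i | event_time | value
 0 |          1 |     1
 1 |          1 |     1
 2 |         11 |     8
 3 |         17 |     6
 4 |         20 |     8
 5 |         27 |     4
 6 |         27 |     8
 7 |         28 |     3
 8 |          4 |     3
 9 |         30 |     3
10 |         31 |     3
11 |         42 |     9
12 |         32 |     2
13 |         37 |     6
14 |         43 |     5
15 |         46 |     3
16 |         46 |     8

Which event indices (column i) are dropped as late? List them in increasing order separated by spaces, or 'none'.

8 12 13

i=0 t=1 v=1: → [0,8); WM=−∞
i=1 t=1 v=1: → [0,8); WM=−∞
i=2 t=11 v=8: → [8,16); WM=11; [0,8) fires=2
i=3 t=17 v=6: → [16,24); WM=11
i=4 t=20 v=8: → [16,24); WM=11
i=5 t=27 v=4: → [24,32); WM=27; [8,16) fires=8 [16,24) fires=14
i=6 t=27 v=8: → [24,32); WM=27
i=7 t=28 v=3: → [24,32); WM=27
i=8 t=4 v=3: DROP (t<27-2); WM=28
i=9 t=30 v=3: → [24,32); WM=28
i=10 t=31 v=3: → [24,32); WM=28
i=11 t=42 v=9: → [40,48); WM=42; [24,32) fires=21
i=12 t=32 v=2: DROP (t<42-2); WM=42
i=13 t=37 v=6: DROP (t<42-2); WM=42
i=14 t=43 v=5: → [40,48); WM=43
i=15 t=46 v=3: → [40,48); WM=43
i=16 t=46 v=8: → [40,48); WM=43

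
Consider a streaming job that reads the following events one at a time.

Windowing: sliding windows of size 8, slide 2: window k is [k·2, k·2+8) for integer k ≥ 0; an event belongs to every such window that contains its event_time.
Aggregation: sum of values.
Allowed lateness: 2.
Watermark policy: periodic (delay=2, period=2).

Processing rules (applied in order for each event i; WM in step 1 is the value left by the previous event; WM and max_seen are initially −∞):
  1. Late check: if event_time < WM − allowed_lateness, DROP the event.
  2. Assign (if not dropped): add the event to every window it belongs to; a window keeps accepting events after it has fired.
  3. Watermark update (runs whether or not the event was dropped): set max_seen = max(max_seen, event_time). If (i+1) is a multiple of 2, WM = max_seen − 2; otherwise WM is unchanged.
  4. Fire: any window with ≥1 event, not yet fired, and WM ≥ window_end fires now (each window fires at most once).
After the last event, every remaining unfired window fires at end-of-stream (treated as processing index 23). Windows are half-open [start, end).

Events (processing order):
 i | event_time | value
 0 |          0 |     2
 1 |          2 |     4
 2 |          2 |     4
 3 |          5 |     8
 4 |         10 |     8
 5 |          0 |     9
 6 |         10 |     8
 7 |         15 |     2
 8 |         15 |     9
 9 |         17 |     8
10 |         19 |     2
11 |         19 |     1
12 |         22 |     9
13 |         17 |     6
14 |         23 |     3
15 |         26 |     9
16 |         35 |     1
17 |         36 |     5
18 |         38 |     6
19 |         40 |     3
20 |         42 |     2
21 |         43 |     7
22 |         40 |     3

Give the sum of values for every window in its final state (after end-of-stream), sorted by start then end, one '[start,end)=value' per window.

[0,8)=18 [2,10)=16 [4,12)=24 [6,14)=16 [8,16)=27 [10,18)=41 [12,20)=28 [14,22)=28 [16,24)=29 [18,26)=15 [20,28)=21 [22,30)=21 [24,32)=9 [26,34)=9 [28,36)=1 [30,38)=6 [32,40)=12 [34,42)=18 [36,44)=26 [38,46)=21 [40,48)=15 [42,50)=9

i=0 t=0 v=2: → [0,8); WM=−∞
i=1 t=2 v=4: → [2,10),[0,8); WM=0
i=2 t=2 v=4: → [2,10),[0,8); WM=0
i=3 t=5 v=8: → [4,12),[2,10),[0,8); WM=3
i=4 t=10 v=8: → [10,18),[8,16),[6,14),[4,12); WM=3
i=5 t=0 v=9: DROP (t<3-2); WM=8; [0,8) fires=18
i=6 t=10 v=8: → [10,18),[8,16),[6,14),[4,12); WM=8
i=7 t=15 v=2: → [14,22),[12,20),[10,18),[8,16); WM=13; [2,10) fires=16 [4,12) fires=24
i=8 t=15 v=9: → [14,22),[12,20),[10,18),[8,16); WM=13
i=9 t=17 v=8: → [16,24),[14,22),[12,20),[10,18); WM=15; [6,14) fires=16
i=10 t=19 v=2: → [18,26),[16,24),[14,22),[12,20); WM=15
i=11 t=19 v=1: → [18,26),[16,24),[14,22),[12,20); WM=17; [8,16) fires=27
i=12 t=22 v=9: → [22,30),[20,28),[18,26),[16,24); WM=17
i=13 t=17 v=6: → [16,24),[14,22),[12,20),[10,18); WM=20; [10,18) fires=41 [12,20) fires=28
i=14 t=23 v=3: → [22,30),[20,28),[18,26),[16,24); WM=20
i=15 t=26 v=9: → [26,34),[24,32),[22,30),[20,28); WM=24; [14,22) fires=28 [16,24) fires=29
i=16 t=35 v=1: → [34,42),[32,40),[30,38),[28,36); WM=24
i=17 t=36 v=5: → [36,44),[34,42),[32,40),[30,38); WM=34; [18,26) fires=15 [20,28) fires=21 [22,30) fires=21 [24,32) fires=9 [26,34) fires=9
i=18 t=38 v=6: → [38,46),[36,44),[34,42),[32,40); WM=34
i=19 t=40 v=3: → [40,48),[38,46),[36,44),[34,42); WM=38; [28,36) fires=1 [30,38) fires=6
i=20 t=42 v=2: → [42,50),[40,48),[38,46),[36,44); WM=38
i=21 t=43 v=7: → [42,50),[40,48),[38,46),[36,44); WM=41; [32,40) fires=12
i=22 t=40 v=3: → [40,48),[38,46),[36,44),[34,42); WM=41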